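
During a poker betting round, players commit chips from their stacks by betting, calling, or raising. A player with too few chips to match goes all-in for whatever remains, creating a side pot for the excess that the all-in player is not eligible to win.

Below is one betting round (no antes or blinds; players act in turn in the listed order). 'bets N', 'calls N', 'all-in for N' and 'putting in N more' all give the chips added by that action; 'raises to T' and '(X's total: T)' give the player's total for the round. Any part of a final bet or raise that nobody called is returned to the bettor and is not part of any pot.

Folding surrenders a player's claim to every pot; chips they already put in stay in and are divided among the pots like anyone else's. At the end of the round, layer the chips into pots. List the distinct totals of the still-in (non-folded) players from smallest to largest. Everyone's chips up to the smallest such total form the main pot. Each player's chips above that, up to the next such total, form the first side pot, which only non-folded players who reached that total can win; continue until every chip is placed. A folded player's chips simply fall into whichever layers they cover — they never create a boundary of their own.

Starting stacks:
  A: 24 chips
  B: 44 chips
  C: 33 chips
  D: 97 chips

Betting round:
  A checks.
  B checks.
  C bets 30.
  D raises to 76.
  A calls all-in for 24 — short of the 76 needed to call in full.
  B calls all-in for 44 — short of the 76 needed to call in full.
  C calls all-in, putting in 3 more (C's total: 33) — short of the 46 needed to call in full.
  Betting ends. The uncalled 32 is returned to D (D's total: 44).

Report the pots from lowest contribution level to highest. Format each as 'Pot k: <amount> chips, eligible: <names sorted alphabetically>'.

Pot 1: 96 chips, eligible: A, B, C, D
Pot 2: 27 chips, eligible: B, C, D
Pot 3: 22 chips, eligible: B, D

Derivation:
Contributions (after 32 returned to D): A=24, B=44, C=33, D=44
Pot levels (distinct totals of non-folded players): 24, 33, 44
Layer 1-24: 24 each from A, B, C, D = 24*4 = 96 chips; eligible A, B, C, D
Layer 25-33: 9 each from B, C, D = 9*3 = 27 chips; eligible B, C, D
Layer 34-44: 11 each from B, D = 11*2 = 22 chips; eligible B, D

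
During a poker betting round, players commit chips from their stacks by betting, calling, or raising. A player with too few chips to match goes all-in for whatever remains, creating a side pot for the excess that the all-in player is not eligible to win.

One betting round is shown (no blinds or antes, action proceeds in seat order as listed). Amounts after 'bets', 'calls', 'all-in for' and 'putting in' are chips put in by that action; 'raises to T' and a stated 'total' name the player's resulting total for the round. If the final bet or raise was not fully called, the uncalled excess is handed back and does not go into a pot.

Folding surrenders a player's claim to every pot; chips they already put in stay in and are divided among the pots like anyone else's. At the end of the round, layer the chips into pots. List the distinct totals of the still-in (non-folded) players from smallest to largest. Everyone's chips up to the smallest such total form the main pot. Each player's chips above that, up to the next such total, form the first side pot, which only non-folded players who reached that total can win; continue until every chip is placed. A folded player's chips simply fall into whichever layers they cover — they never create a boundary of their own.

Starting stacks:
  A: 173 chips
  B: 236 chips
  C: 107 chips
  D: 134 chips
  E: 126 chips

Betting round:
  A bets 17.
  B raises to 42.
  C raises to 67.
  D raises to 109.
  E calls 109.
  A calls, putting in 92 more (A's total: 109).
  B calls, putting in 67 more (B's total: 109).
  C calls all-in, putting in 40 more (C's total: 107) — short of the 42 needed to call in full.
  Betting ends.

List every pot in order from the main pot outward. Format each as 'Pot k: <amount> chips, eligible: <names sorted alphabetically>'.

Contributions: A=109, B=109, C=107, D=109, E=109
Pot levels (distinct totals of non-folded players): 107, 109
Layer 1-107: 107 each from A, B, C, D, E = 107*5 = 535 chips; eligible A, B, C, D, E
Layer 108-109: 2 each from A, B, D, E = 2*4 = 8 chips; eligible A, B, D, E

Pot 1: 535 chips, eligible: A, B, C, D, E
Pot 2: 8 chips, eligible: A, B, D, E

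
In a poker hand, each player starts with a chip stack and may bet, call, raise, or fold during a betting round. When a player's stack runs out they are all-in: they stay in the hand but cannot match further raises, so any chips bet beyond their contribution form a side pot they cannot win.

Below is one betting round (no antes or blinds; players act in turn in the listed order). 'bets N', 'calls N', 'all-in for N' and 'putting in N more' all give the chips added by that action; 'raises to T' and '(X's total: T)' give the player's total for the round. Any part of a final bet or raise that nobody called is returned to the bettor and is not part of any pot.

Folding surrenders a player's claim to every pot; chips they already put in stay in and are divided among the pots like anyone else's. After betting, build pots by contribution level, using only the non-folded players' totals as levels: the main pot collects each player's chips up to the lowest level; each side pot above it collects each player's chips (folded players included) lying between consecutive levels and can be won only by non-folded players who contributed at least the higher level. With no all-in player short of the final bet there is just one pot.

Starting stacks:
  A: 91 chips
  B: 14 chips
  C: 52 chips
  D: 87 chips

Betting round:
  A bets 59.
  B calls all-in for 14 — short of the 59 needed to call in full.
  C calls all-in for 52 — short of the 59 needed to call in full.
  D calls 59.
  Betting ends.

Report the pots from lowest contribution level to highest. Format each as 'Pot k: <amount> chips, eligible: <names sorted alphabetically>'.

Contributions: A=59, B=14, C=52, D=59
Pot levels (distinct totals of non-folded players): 14, 52, 59
Layer 1-14: 14 each from A, B, C, D = 14*4 = 56 chips; eligible A, B, C, D
Layer 15-52: 38 each from A, C, D = 38*3 = 114 chips; eligible A, C, D
Layer 53-59: 7 each from A, D = 7*2 = 14 chips; eligible A, D

Pot 1: 56 chips, eligible: A, B, C, D
Pot 2: 114 chips, eligible: A, C, D
Pot 3: 14 chips, eligible: A, D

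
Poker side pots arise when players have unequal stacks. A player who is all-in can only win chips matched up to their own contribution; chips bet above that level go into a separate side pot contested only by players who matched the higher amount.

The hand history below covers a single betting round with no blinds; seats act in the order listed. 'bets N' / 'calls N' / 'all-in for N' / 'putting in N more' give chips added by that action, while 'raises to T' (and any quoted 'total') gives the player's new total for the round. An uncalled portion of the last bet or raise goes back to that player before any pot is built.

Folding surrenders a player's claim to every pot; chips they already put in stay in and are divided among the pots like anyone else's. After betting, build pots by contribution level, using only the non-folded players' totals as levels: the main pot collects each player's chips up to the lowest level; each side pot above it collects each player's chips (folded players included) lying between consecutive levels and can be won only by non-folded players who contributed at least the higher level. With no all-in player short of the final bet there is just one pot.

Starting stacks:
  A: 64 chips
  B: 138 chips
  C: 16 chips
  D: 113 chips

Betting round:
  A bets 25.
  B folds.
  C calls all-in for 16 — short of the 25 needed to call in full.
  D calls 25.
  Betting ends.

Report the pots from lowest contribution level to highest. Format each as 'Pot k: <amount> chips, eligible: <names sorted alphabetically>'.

Pot 1: 48 chips, eligible: A, C, D
Pot 2: 18 chips, eligible: A, D

Derivation:
Contributions: A=25, C=16, D=25
Folded: B
Pot levels (distinct totals of non-folded players): 16, 25
Layer 1-16: 16 each from A, C, D = 16*3 = 48 chips; eligible A, C, D
Layer 17-25: 9 each from A, D = 9*2 = 18 chips; eligible A, D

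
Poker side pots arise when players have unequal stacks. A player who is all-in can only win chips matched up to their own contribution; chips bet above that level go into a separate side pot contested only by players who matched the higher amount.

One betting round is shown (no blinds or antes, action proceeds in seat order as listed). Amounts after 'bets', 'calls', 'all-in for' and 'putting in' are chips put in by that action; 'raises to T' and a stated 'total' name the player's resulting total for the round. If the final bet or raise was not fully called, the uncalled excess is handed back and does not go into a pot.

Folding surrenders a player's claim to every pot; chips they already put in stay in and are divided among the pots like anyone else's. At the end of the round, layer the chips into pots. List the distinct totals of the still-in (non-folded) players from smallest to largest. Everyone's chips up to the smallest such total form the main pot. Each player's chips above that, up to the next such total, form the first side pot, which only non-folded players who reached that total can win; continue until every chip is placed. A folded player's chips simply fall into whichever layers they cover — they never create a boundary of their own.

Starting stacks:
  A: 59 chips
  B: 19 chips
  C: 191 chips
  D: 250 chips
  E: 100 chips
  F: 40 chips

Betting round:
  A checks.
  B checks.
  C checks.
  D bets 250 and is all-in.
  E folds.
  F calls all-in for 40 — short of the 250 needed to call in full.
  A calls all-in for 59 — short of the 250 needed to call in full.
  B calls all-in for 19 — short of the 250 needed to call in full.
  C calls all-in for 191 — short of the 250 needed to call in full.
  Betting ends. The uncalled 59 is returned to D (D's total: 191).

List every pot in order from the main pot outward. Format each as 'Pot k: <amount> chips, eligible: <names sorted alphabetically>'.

Contributions (after 59 returned to D): A=59, B=19, C=191, D=191, F=40
Folded: E
Pot levels (distinct totals of non-folded players): 19, 40, 59, 191
Layer 1-19: 19 each from A, B, C, D, F = 19*5 = 95 chips; eligible A, B, C, D, F
Layer 20-40: 21 each from A, C, D, F = 21*4 = 84 chips; eligible A, C, D, F
Layer 41-59: 19 each from A, C, D = 19*3 = 57 chips; eligible A, C, D
Layer 60-191: 132 each from C, D = 132*2 = 264 chips; eligible C, D

Pot 1: 95 chips, eligible: A, B, C, D, F
Pot 2: 84 chips, eligible: A, C, D, F
Pot 3: 57 chips, eligible: A, C, D
Pot 4: 264 chips, eligible: C, D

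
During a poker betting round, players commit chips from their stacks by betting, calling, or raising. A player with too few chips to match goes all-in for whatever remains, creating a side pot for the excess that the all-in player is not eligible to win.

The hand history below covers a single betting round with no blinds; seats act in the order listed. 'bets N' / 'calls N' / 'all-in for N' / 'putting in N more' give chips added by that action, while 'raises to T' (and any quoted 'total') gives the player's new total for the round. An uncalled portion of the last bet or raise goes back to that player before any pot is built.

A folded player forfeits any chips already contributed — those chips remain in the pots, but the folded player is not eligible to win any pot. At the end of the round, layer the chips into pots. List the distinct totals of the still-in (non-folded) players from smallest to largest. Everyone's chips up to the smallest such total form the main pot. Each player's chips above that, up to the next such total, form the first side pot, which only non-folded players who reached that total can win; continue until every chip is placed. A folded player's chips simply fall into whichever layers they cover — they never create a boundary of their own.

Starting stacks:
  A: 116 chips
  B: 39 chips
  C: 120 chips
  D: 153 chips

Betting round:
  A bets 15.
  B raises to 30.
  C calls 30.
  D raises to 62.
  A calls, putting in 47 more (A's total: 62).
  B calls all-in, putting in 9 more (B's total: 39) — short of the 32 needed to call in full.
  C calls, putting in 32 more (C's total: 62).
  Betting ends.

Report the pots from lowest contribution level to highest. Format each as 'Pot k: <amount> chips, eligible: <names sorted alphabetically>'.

Pot 1: 156 chips, eligible: A, B, C, D
Pot 2: 69 chips, eligible: A, C, D

Derivation:
Contributions: A=62, B=39, C=62, D=62
Pot levels (distinct totals of non-folded players): 39, 62
Layer 1-39: 39 each from A, B, C, D = 39*4 = 156 chips; eligible A, B, C, D
Layer 40-62: 23 each from A, C, D = 23*3 = 69 chips; eligible A, C, D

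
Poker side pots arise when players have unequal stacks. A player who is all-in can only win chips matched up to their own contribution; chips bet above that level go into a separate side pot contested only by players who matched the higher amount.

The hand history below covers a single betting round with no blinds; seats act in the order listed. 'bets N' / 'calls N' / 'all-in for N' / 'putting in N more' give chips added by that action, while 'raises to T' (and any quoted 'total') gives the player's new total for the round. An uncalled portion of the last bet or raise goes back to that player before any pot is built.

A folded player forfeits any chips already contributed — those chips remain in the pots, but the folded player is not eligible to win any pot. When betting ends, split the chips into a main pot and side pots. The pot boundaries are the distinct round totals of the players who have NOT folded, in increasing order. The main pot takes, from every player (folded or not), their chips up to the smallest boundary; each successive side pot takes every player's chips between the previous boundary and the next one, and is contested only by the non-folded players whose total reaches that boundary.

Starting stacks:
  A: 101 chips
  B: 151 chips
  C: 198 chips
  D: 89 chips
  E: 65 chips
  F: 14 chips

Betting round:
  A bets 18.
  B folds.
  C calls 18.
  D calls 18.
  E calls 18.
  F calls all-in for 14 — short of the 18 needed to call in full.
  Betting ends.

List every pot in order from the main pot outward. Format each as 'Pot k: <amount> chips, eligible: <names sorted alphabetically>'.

Pot 1: 70 chips, eligible: A, C, D, E, F
Pot 2: 16 chips, eligible: A, C, D, E

Derivation:
Contributions: A=18, C=18, D=18, E=18, F=14
Folded: B
Pot levels (distinct totals of non-folded players): 14, 18
Layer 1-14: 14 each from A, C, D, E, F = 14*5 = 70 chips; eligible A, C, D, E, F
Layer 15-18: 4 each from A, C, D, E = 4*4 = 16 chips; eligible A, C, D, E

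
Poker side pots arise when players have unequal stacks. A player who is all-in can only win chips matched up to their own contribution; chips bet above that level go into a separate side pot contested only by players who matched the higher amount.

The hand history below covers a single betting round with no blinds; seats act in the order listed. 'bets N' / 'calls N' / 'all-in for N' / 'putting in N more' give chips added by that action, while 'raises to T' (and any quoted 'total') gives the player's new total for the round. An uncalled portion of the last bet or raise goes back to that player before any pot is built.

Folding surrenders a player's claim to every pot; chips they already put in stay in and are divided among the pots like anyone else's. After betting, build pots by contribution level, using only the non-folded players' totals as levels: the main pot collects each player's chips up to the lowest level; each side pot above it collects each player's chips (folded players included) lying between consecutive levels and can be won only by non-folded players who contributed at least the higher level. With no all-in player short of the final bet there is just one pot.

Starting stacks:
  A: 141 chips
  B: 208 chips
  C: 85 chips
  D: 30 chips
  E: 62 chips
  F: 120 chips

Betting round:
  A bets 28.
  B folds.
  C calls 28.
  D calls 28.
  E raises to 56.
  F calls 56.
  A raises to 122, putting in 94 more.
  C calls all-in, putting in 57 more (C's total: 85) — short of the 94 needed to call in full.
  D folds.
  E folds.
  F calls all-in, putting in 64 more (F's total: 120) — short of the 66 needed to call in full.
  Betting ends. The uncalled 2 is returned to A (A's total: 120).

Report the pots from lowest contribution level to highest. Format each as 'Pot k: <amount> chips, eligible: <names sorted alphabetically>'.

Pot 1: 339 chips, eligible: A, C, F
Pot 2: 70 chips, eligible: A, F

Derivation:
Contributions (after 2 returned to A): A=120, C=85, D=28, E=56, F=120
Folded: B, D, E
Pot levels (distinct totals of non-folded players): 85, 120
Layer 1-85: A 85 + C 85 + D 28 + E 56 + F 85 = 339 chips; eligible A, C, F
Layer 86-120: 35 each from A, F = 35*2 = 70 chips; eligible A, F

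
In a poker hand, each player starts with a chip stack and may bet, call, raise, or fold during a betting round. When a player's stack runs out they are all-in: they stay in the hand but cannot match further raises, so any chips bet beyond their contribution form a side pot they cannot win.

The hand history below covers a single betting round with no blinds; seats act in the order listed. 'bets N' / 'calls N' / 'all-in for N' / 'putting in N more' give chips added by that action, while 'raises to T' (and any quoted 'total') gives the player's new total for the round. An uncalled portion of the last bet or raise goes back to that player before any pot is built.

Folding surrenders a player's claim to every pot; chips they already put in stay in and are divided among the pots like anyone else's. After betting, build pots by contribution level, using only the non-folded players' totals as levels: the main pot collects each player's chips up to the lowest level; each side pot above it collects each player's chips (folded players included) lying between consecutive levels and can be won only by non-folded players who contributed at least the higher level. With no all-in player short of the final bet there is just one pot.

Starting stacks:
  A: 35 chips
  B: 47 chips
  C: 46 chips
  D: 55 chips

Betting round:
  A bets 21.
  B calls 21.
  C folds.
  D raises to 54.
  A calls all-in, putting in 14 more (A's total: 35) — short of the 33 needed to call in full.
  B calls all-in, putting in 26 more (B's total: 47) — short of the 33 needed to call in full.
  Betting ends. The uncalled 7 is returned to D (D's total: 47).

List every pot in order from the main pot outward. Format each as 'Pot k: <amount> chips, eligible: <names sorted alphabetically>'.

Pot 1: 105 chips, eligible: A, B, D
Pot 2: 24 chips, eligible: B, D

Derivation:
Contributions (after 7 returned to D): A=35, B=47, D=47
Folded: C
Pot levels (distinct totals of non-folded players): 35, 47
Layer 1-35: 35 each from A, B, D = 35*3 = 105 chips; eligible A, B, D
Layer 36-47: 12 each from B, D = 12*2 = 24 chips; eligible B, D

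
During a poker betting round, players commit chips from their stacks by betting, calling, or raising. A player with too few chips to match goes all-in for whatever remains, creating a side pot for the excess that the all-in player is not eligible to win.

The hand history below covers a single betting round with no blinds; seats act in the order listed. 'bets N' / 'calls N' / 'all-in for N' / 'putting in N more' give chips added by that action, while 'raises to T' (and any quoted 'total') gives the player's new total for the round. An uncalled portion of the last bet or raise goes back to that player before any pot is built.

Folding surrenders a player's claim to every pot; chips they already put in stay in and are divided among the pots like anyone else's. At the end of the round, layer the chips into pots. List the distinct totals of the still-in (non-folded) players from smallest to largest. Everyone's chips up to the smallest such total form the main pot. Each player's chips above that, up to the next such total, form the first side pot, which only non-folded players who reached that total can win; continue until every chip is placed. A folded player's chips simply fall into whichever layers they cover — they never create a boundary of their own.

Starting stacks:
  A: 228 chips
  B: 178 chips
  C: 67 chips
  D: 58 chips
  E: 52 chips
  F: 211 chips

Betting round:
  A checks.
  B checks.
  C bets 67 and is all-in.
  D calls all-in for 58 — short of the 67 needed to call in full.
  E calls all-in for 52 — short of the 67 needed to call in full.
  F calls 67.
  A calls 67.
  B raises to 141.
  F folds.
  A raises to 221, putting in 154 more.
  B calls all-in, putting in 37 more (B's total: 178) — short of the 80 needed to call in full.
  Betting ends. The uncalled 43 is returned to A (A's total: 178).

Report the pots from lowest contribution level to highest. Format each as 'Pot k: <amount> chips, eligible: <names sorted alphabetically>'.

Contributions (after 43 returned to A): A=178, B=178, C=67, D=58, E=52, F=67
Folded: F
Pot levels (distinct totals of non-folded players): 52, 58, 67, 178
Layer 1-52: 52 each from A, B, C, D, E, F = 52*6 = 312 chips; eligible A, B, C, D, E
Layer 53-58: 6 each from A, B, C, D, F = 6*5 = 30 chips; eligible A, B, C, D
Layer 59-67: 9 each from A, B, C, F = 9*4 = 36 chips; eligible A, B, C
Layer 68-178: 111 each from A, B = 111*2 = 222 chips; eligible A, B

Pot 1: 312 chips, eligible: A, B, C, D, E
Pot 2: 30 chips, eligible: A, B, C, D
Pot 3: 36 chips, eligible: A, B, C
Pot 4: 222 chips, eligible: A, B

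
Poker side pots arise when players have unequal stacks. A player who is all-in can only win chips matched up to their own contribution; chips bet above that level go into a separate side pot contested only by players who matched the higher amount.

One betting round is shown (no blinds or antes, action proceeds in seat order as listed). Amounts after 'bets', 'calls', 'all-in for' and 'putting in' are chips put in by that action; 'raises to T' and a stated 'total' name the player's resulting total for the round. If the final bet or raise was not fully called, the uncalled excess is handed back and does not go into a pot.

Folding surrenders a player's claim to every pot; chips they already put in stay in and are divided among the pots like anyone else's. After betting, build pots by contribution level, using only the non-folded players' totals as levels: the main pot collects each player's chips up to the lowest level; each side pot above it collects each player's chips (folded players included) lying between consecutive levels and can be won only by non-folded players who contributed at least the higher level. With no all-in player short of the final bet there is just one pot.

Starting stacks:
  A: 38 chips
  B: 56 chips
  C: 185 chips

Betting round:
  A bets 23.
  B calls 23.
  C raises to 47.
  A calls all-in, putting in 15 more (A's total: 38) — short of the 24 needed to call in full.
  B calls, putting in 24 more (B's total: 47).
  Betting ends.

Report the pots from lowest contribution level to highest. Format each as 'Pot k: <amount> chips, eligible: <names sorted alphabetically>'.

Pot 1: 114 chips, eligible: A, B, C
Pot 2: 18 chips, eligible: B, C

Derivation:
Contributions: A=38, B=47, C=47
Pot levels (distinct totals of non-folded players): 38, 47
Layer 1-38: 38 each from A, B, C = 38*3 = 114 chips; eligible A, B, C
Layer 39-47: 9 each from B, C = 9*2 = 18 chips; eligible B, C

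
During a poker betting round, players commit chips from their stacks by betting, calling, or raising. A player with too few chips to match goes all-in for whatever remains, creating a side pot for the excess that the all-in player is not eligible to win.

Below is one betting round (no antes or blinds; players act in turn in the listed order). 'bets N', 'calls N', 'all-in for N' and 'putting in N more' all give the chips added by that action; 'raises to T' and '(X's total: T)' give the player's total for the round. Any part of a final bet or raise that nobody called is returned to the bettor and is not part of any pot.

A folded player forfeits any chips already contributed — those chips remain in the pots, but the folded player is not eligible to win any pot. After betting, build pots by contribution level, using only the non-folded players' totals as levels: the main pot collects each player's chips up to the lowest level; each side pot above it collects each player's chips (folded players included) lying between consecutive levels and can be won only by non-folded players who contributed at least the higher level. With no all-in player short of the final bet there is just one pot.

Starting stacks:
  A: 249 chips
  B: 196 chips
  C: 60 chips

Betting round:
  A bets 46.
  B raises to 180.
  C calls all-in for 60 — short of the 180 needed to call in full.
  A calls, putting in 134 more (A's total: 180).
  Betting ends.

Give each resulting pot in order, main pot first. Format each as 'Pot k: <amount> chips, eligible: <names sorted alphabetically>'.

Contributions: A=180, B=180, C=60
Pot levels (distinct totals of non-folded players): 60, 180
Layer 1-60: 60 each from A, B, C = 60*3 = 180 chips; eligible A, B, C
Layer 61-180: 120 each from A, B = 120*2 = 240 chips; eligible A, B

Pot 1: 180 chips, eligible: A, B, C
Pot 2: 240 chips, eligible: A, B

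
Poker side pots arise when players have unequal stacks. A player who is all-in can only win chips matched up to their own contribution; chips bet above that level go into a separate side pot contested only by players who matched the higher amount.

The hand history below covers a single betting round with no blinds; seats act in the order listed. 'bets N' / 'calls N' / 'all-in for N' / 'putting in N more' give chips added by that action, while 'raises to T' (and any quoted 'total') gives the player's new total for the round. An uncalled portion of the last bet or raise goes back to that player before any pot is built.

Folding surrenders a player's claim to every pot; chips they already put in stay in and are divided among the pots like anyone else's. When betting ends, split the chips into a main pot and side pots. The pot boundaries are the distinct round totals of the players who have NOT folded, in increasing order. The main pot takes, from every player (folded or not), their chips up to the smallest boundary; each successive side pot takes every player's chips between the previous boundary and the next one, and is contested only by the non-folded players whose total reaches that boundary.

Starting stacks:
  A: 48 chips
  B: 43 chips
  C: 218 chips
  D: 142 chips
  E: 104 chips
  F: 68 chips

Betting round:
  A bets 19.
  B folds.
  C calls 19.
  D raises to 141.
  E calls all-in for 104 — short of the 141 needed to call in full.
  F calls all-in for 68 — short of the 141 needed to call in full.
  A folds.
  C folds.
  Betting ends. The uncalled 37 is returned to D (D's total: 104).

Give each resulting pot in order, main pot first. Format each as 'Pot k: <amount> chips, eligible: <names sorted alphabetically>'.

Contributions (after 37 returned to D): A=19, C=19, D=104, E=104, F=68
Folded: A, B, C
Pot levels (distinct totals of non-folded players): 68, 104
Layer 1-68: A 19 + C 19 + D 68 + E 68 + F 68 = 242 chips; eligible D, E, F
Layer 69-104: 36 each from D, E = 36*2 = 72 chips; eligible D, E

Pot 1: 242 chips, eligible: D, E, F
Pot 2: 72 chips, eligible: D, E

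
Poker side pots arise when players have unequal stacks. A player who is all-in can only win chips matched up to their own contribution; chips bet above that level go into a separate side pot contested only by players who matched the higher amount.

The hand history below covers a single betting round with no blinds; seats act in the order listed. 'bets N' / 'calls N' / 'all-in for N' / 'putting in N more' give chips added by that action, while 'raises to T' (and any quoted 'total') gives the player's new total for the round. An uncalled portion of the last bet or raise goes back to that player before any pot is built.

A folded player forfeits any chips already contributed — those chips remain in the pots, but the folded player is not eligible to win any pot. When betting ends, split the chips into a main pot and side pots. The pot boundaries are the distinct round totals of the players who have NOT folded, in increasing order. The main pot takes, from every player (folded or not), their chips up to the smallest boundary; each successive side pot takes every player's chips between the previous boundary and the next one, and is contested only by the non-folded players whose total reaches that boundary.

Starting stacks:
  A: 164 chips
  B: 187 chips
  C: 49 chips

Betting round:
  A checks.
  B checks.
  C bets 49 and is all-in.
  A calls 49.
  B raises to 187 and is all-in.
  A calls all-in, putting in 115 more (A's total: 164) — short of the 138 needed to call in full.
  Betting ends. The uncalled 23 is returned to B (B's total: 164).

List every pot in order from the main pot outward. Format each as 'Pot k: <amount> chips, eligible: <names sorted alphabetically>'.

Pot 1: 147 chips, eligible: A, B, C
Pot 2: 230 chips, eligible: A, B

Derivation:
Contributions (after 23 returned to B): A=164, B=164, C=49
Pot levels (distinct totals of non-folded players): 49, 164
Layer 1-49: 49 each from A, B, C = 49*3 = 147 chips; eligible A, B, C
Layer 50-164: 115 each from A, B = 115*2 = 230 chips; eligible A, B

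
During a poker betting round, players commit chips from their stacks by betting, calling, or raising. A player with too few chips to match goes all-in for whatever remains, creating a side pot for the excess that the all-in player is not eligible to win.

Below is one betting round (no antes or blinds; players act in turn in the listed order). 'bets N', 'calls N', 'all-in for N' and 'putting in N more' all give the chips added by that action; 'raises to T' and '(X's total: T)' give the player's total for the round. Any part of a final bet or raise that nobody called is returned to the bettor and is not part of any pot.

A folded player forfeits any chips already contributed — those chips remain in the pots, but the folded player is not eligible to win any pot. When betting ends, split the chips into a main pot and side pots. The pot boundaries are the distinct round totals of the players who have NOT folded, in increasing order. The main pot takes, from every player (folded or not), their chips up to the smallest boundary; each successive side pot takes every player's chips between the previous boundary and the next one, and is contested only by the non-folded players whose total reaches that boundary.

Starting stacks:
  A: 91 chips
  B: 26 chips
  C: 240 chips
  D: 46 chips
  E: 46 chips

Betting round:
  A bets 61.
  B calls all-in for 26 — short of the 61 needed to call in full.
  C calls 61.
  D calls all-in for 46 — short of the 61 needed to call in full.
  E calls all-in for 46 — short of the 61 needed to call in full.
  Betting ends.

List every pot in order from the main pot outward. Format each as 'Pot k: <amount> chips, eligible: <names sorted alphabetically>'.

Contributions: A=61, B=26, C=61, D=46, E=46
Pot levels (distinct totals of non-folded players): 26, 46, 61
Layer 1-26: 26 each from A, B, C, D, E = 26*5 = 130 chips; eligible A, B, C, D, E
Layer 27-46: 20 each from A, C, D, E = 20*4 = 80 chips; eligible A, C, D, E
Layer 47-61: 15 each from A, C = 15*2 = 30 chips; eligible A, C

Pot 1: 130 chips, eligible: A, B, C, D, E
Pot 2: 80 chips, eligible: A, C, D, E
Pot 3: 30 chips, eligible: A, C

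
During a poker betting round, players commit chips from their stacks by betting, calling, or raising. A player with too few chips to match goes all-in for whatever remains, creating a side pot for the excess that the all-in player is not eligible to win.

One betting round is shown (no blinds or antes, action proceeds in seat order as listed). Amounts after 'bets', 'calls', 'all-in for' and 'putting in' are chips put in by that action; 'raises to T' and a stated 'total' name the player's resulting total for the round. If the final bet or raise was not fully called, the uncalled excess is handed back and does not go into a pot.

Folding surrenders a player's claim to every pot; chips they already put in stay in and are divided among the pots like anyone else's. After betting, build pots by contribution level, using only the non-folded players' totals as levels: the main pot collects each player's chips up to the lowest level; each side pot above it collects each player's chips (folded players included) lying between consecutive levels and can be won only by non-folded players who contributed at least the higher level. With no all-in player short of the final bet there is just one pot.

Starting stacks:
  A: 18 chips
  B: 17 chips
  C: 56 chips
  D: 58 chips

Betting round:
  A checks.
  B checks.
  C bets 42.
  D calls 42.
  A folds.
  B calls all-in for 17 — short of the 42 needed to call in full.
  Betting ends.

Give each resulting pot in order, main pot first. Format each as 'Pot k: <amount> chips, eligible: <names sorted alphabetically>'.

Contributions: B=17, C=42, D=42
Folded: A
Pot levels (distinct totals of non-folded players): 17, 42
Layer 1-17: 17 each from B, C, D = 17*3 = 51 chips; eligible B, C, D
Layer 18-42: 25 each from C, D = 25*2 = 50 chips; eligible C, D

Pot 1: 51 chips, eligible: B, C, D
Pot 2: 50 chips, eligible: C, D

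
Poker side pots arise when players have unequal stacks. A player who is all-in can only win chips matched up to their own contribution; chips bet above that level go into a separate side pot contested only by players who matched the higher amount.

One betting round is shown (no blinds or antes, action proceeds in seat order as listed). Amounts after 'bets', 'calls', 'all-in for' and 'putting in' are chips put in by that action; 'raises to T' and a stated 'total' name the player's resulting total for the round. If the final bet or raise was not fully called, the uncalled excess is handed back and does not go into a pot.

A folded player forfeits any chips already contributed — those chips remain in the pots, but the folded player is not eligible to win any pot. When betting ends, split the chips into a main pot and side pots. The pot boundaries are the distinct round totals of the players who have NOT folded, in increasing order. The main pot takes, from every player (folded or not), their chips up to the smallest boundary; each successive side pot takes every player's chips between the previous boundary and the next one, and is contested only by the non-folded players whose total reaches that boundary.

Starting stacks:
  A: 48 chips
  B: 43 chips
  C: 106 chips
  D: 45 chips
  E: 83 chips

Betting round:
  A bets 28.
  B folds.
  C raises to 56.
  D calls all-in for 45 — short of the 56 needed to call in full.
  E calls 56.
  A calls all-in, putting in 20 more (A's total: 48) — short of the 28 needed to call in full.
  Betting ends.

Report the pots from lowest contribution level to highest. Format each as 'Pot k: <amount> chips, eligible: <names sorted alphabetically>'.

Contributions: A=48, C=56, D=45, E=56
Folded: B
Pot levels (distinct totals of non-folded players): 45, 48, 56
Layer 1-45: 45 each from A, C, D, E = 45*4 = 180 chips; eligible A, C, D, E
Layer 46-48: 3 each from A, C, E = 3*3 = 9 chips; eligible A, C, E
Layer 49-56: 8 each from C, E = 8*2 = 16 chips; eligible C, E

Pot 1: 180 chips, eligible: A, C, D, E
Pot 2: 9 chips, eligible: A, C, E
Pot 3: 16 chips, eligible: C, E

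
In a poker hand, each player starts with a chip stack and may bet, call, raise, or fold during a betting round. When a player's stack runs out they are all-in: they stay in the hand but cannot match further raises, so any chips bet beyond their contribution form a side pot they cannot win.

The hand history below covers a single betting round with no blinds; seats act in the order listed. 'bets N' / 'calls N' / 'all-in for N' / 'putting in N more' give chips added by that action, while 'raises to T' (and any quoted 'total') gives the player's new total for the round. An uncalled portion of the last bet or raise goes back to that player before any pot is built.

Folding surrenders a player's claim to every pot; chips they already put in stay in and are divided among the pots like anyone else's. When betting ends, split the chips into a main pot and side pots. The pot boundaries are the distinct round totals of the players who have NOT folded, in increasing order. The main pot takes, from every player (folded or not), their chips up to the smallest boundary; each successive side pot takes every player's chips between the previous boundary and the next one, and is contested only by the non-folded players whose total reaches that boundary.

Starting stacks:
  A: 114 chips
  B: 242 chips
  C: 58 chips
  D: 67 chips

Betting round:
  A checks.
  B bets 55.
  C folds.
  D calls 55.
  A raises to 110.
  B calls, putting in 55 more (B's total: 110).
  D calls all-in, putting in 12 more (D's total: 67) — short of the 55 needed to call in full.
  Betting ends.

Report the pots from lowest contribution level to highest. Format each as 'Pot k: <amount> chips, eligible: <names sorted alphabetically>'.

Contributions: A=110, B=110, D=67
Folded: C
Pot levels (distinct totals of non-folded players): 67, 110
Layer 1-67: 67 each from A, B, D = 67*3 = 201 chips; eligible A, B, D
Layer 68-110: 43 each from A, B = 43*2 = 86 chips; eligible A, B

Pot 1: 201 chips, eligible: A, B, D
Pot 2: 86 chips, eligible: A, B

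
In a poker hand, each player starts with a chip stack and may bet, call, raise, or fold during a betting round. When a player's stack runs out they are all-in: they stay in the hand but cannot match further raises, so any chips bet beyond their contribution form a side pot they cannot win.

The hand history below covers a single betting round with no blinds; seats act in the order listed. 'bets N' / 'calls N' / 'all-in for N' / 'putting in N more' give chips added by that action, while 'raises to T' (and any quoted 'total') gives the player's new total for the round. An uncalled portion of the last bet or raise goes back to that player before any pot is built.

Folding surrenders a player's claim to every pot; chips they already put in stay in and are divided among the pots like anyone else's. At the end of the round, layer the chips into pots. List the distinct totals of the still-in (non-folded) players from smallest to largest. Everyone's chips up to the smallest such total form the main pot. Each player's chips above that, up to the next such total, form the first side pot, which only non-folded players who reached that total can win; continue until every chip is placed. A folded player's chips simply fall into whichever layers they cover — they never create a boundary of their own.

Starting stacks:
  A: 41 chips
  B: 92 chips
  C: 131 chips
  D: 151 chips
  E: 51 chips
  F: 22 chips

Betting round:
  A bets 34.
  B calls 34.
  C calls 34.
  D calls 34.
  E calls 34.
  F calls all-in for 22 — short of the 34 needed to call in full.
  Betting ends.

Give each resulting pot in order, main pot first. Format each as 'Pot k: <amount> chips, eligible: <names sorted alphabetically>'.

Pot 1: 132 chips, eligible: A, B, C, D, E, F
Pot 2: 60 chips, eligible: A, B, C, D, E

Derivation:
Contributions: A=34, B=34, C=34, D=34, E=34, F=22
Pot levels (distinct totals of non-folded players): 22, 34
Layer 1-22: 22 each from A, B, C, D, E, F = 22*6 = 132 chips; eligible A, B, C, D, E, F
Layer 23-34: 12 each from A, B, C, D, E = 12*5 = 60 chips; eligible A, B, C, D, E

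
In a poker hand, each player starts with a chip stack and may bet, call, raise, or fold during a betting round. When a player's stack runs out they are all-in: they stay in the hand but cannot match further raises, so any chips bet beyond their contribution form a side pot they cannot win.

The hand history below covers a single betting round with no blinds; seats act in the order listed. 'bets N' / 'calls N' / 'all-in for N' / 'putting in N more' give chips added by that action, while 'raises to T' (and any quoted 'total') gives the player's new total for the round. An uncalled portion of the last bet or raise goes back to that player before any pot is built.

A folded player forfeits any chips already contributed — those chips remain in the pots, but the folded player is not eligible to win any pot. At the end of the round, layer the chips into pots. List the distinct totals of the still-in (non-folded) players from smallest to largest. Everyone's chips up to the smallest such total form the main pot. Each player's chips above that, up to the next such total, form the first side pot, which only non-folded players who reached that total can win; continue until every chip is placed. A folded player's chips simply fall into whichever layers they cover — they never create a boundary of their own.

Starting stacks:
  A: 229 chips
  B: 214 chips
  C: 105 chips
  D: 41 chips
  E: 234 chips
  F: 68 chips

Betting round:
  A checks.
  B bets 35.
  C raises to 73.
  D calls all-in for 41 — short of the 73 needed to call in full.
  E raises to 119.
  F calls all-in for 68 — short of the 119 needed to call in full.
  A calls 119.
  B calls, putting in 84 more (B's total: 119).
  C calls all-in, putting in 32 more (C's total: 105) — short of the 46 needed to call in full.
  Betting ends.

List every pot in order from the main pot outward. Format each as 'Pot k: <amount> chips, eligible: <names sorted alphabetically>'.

Pot 1: 246 chips, eligible: A, B, C, D, E, F
Pot 2: 135 chips, eligible: A, B, C, E, F
Pot 3: 148 chips, eligible: A, B, C, E
Pot 4: 42 chips, eligible: A, B, E

Derivation:
Contributions: A=119, B=119, C=105, D=41, E=119, F=68
Pot levels (distinct totals of non-folded players): 41, 68, 105, 119
Layer 1-41: 41 each from A, B, C, D, E, F = 41*6 = 246 chips; eligible A, B, C, D, E, F
Layer 42-68: 27 each from A, B, C, E, F = 27*5 = 135 chips; eligible A, B, C, E, F
Layer 69-105: 37 each from A, B, C, E = 37*4 = 148 chips; eligible A, B, C, E
Layer 106-119: 14 each from A, B, E = 14*3 = 42 chips; eligible A, B, E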